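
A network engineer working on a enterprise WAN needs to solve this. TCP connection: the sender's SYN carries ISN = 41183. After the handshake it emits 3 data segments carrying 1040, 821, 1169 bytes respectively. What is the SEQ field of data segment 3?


The SYN occupies sequence number ISN = 41183, so the first data byte is ISN + 1 = 41184.
SEQ of data segment i = (ISN + 1) + sum of payload sizes of segments 1..i-1.
Segment 1: SEQ = 41184, payload = 1040 bytes
Segment 2: SEQ = 42224, payload = 821 bytes
Segment 3: SEQ = 43045, payload = 1169 bytes
SEQ of segment 3 = 41184 + 1040 + 821 = 43045

43045


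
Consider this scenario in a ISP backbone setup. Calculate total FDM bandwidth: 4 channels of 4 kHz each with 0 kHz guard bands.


Given: 4 channels, 4 kHz each, guard = 0 kHz
Channel bandwidth = 4 * 4 = 16 kHz
Guard bands = 3 gaps * 0 kHz = 0 kHz
Total = 16 + 0 = 16 kHz

16


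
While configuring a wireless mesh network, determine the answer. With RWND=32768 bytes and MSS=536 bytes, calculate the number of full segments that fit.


Given: RWND = 32768 bytes, MSS = 536 bytes
Full segments = floor(RWND / MSS)
Full segments = floor(32768 / 536)
Full segments = floor(61.1343) = 61

61


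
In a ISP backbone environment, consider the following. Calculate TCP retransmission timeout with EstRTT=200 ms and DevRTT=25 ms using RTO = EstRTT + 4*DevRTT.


Given: EstRTT = 200 ms, DevRTT = 25 ms
Timeout = EstRTT + 4 * DevRTT
4 * DevRTT = 4 * 25 = 100
Timeout = 200 + 100 = 300 ms

300


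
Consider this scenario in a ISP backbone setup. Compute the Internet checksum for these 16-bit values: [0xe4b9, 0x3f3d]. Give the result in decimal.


Given words: [0xe4b9, 0x3f3d]
Step 1: Sum all words
Raw sum = 58553 + 16189 = 74742
Step 2: Fold carry: (9206 + 1) = 9207
One's complement = ~9207 & 0xFFFF = 56328

56328


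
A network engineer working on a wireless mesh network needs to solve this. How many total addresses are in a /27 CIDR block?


Given: CIDR prefix /27
Host bits = 32 - 27 = 5
Total addresses = 2^5 = 32

32


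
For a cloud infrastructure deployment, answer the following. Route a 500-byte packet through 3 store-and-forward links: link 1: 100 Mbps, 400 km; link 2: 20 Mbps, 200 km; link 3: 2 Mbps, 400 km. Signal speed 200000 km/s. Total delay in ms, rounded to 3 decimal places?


Packet = 500 bytes = 4000 bits. Store-and-forward: sum (t_trans + t_prop) per link.
Link 1: t_trans = 4000/(100*10^6) s = 0.0400 ms; t_prop = 400/200000 s = 2.0000 ms; subtotal = 2.0400 ms
Link 2: t_trans = 4000/(20*10^6) s = 0.2000 ms; t_prop = 200/200000 s = 1.0000 ms; subtotal = 1.2000 ms
Link 3: t_trans = 4000/(2*10^6) s = 2.0000 ms; t_prop = 400/200000 s = 2.0000 ms; subtotal = 4.0000 ms
End-to-end = 2.0400 + 1.2000 + 4.0000 = 7.2400 ms -> 7.240 ms (3 dp)

7.240


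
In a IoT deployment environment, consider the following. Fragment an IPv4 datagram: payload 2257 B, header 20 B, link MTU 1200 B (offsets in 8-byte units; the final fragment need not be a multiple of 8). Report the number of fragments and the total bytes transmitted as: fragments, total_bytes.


Max data per non-final fragment = floor((MTU - header)/8)*8 = floor((1200 - 20)/8)*8 = floor(1180/8)*8 = 1176 B
Final fragment needs no 8-byte alignment: it can carry up to MTU - header = 1180 B
Non-final fragments needed = ceil((payload - 1180) / 1176) = ceil(1077/1176) = ceil(0.9158) = 1
Number of fragments = 1 + 1 = 2
Fragment sizes (data): 1 * 1176 B + 1081 B (last, 1081 <= 1180 OK)
Total bytes sent = payload + n_frags * header = 2257 + 2*20 = 2257 + 40 = 2297 B

2, 2297


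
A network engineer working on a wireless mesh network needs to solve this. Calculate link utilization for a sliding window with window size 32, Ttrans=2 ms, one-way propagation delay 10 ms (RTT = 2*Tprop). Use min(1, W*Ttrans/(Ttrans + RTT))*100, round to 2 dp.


Given: W = 32, Ttrans = 2 ms, RTT = 20 ms (= 2 * Tprop, Tprop = 10 ms)
Cycle time = Ttrans + RTT = 2 + 20 = 22 ms (first packet sent until its ACK returns)
W * Ttrans = 32 * 2 = 64 ms of sending per cycle
W * Ttrans / (Ttrans + RTT) = 64 / 22 = 2.909091
U = min(1, 2.909091) = 1.000000
U% = 100.00%

100.00


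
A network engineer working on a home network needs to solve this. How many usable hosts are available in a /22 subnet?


Given: subnet mask /22
Host bits = 32 - 22 = 10
Total addresses = 2^10 = 1024
Usable hosts = 1024 - 2 (network + broadcast) = 1022

1022


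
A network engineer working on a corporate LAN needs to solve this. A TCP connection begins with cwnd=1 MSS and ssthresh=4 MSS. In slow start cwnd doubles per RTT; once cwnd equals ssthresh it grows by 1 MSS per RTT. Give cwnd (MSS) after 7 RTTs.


RTT 0: cwnd = 1 MSS (initial)
RTT 1: cwnd = 2 MSS (slow start, doubled)
RTT 2: cwnd = 4 MSS (slow start, doubled)
RTT 3: cwnd = 5 MSS (congestion avoidance, +1)
RTT 4: cwnd = 6 MSS (congestion avoidance, +1)
RTT 5: cwnd = 7 MSS (congestion avoidance, +1)
RTT 6: cwnd = 8 MSS (congestion avoidance, +1)
RTT 7: cwnd = 9 MSS (congestion avoidance, +1)

9


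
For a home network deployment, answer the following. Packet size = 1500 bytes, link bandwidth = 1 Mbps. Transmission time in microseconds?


Given: packet = 1500 bytes, bandwidth = 1 Mbps
Packet in bits = 1500 * 8 = 12000 bits
Bandwidth = 1 * 10^6 = 1000000 bps
Time = 12000 / 1000000 seconds
Time in us = 12000 * 10^6 / 1000000 = 12000

12000


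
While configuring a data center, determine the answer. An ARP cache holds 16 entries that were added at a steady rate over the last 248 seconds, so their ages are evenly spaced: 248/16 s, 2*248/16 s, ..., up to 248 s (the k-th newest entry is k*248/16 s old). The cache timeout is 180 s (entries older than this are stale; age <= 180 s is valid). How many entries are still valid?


Ages are k * 248/16 s for k = 1..16 (spacing = 15.5000 s).
Entry k is valid iff k * 248/16 <= 180 iff k <= 16 * 180 / 248 = 11.6129
n_valid = floor(11.6129) = 11
(n_stale = 16 - 11 = 5)

11


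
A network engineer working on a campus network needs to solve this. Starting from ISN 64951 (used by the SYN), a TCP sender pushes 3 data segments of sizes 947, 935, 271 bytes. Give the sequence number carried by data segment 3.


The SYN occupies sequence number ISN = 64951, so the first data byte is ISN + 1 = 64952.
SEQ of data segment i = (ISN + 1) + sum of payload sizes of segments 1..i-1.
Segment 1: SEQ = 64952, payload = 947 bytes
Segment 2: SEQ = 65899, payload = 935 bytes
Segment 3: SEQ = 66834, payload = 271 bytes
SEQ of segment 3 = 64952 + 947 + 935 = 66834

66834


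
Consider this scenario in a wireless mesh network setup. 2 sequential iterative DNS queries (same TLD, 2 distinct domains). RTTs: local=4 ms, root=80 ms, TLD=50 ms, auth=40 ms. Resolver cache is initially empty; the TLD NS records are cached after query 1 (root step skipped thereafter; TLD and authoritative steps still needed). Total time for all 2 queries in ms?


Lookup 1 (cold cache): local + root + TLD + auth = 4 + 80 + 50 + 40 = 174 ms
Lookups 2..2 (TLD NS cached -> skip root; new domain -> still ask TLD and auth): local + TLD + auth = 4 + 50 + 40 = 94 ms each
Remaining 1 lookups: 1 * 94 = 94 ms
Total = 174 + 94 = 268 ms

268


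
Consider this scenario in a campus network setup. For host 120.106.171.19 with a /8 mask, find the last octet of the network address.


Given: IP = 120.106.171.19, prefix = /8
Subnet mask = 255.0.0.0
Last octet of IP: 19
Last octet of mask: 0
Network last octet = 19 AND 0 = 0

0


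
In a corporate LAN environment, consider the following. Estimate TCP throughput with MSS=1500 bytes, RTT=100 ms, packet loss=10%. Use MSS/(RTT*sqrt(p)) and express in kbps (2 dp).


Given: MSS = 1500 bytes, RTT = 100 ms, loss = 10%
RTT in seconds = 100 / 1000 = 0.1
Loss rate = 10% = 0.1
sqrt(loss) = sqrt(0.1) = 0.316227766017
Throughput (bytes/s) = 1500 / (0.1 * 0.316227766017) = 47434.1649
Throughput (kbps) = 47434.1649 * 8 / 1000 = 379.473319 -> 379.47 kbps (2 dp)

379.47


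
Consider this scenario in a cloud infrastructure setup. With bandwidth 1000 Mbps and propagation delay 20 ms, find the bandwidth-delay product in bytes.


Given: bandwidth = 1000 Mbps, delay = 20 ms
BDP in bits = 1000 * 10^6 * 20 / 1000
BDP in bits = 20000000
BDP in bytes = 20000000 / 8 = 2500000

2500000


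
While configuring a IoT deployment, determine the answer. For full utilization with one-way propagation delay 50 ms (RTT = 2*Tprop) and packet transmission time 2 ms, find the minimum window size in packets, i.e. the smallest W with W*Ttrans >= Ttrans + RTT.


Given: Ttrans = 2 ms, RTT = 100 ms (= 2 * Tprop, Tprop = 50 ms)
Time until first ACK returns = Ttrans + RTT = 2 + 100 = 102 ms
Need W * Ttrans >= Ttrans + RTT  ->  W >= (Ttrans + RTT) / Ttrans
(Ttrans + RTT) / Ttrans = 102 / 2 = 51
W_min = ceil(51) = 51

51


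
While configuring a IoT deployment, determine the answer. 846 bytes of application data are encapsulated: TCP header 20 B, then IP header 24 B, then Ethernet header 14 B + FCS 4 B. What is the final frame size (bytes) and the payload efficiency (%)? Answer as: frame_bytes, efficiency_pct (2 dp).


TCP segment = 846 + 20 = 866 B
IP packet = 866 + 24 = 890 B
Ethernet frame = 890 + 14 + 4 = 908 B
Efficiency = app / frame = 846 / 908 = 0.931718 = 93.1718% -> 93.17% (2 dp)

908, 93.17


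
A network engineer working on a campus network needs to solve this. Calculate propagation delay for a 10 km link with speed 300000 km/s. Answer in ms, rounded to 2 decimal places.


Given: distance = 10 km, speed = 300000 km/s
Delay = distance / speed = 10 / 300000 seconds
Delay in ms = 10 * 1000 / 300000
Delay = 0.0333 ms
Rounded to 2 dp = 0.03 ms

0.03


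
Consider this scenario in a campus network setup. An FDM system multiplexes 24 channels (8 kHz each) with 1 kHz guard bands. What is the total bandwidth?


Given: 24 channels, 8 kHz each, guard = 1 kHz
Channel bandwidth = 24 * 8 = 192 kHz
Guard bands = 23 gaps * 1 kHz = 23 kHz
Total = 192 + 23 = 215 kHz

215


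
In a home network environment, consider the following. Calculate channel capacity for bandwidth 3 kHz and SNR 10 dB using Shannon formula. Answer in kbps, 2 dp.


Given: B = 3 kHz, SNR = 10 dB
SNR linear = 10^(10/10) = 10
1 + SNR = 11
log2(11) = 3.4594316186
C = 3 * 1000 * 3.4594316186 = 10378.2949 bps
C = 10.378295 kbps -> 10.38 kbps (2 dp)

10.38


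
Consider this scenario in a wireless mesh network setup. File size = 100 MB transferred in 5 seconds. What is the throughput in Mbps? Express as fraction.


Given: file = 100 MB, time = 5 s
File in Mb = 100 * 8 = 800 Mb
Throughput = 800 / 5 Mbps
Throughput = 160 Mbps

160


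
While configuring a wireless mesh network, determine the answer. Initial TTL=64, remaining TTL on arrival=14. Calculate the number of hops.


Given: initial TTL = 64, received TTL = 14
Hops = initial TTL - received TTL
Hops = 64 - 14 = 50

50


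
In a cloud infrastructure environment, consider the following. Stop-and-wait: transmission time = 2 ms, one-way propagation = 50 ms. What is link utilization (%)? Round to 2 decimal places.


Given: Ttrans = 2 ms, Tprop = 50 ms
RTT = 2 * Tprop = 2 * 50 = 100 ms
U = Ttrans / (Ttrans + RTT)
U = 2 / (2 + 100)
U = 2 / 102 = 0.019608
U% = 1.96%

1.96


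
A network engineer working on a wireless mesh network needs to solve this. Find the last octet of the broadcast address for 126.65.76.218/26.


Given: IP = 126.65.76.218, prefix = /26
Host bits = 32 - 26 = 6
Network last octet = 218 AND mask = 192
Host part size = 2^6 - 1 = 63
Broadcast last octet = 192 OR 63 = 255

255


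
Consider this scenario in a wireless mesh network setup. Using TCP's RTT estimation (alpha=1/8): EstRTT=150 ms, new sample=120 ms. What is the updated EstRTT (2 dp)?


Given: EstRTT = 150 ms, SampleRTT = 120 ms, alpha = 1/8
New EstRTT = (1 - alpha) * EstRTT + alpha * SampleRTT
(7/8) * 150 = 131.25
(1/8) * 120 = 15
New EstRTT = 131.25 + 15 = 146.25 ms -> 146.25 ms (2 dp)

146.25


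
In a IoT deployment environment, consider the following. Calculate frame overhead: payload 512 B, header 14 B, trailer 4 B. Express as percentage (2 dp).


Given: payload = 512 B, header = 14 B, trailer = 4 B
Overhead bytes = header + trailer = 14 + 4 = 18
Total frame = payload + overhead = 512 + 18 = 530
Overhead % = 18 / 530 * 100 = 3.3962% -> 3.40% (2 dp)

3.40


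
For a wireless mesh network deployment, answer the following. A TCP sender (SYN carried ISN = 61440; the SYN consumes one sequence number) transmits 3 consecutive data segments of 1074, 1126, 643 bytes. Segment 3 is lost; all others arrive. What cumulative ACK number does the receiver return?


SYN uses sequence number 61440; first data byte = ISN + 1 = 61441.
Segment 1: SEQ = 61441, len = 1074 B, covers [61441, 62514]
Segment 2: SEQ = 62515, len = 1126 B, covers [62515, 63640]
Segment 3: SEQ = 63641, len = 643 B, covers [63641, 64283] [LOST]
In-order data received: bytes [61441, 63640] (segments 1..2).
Segment 3 missing -> gap begins at byte 63641.
Cumulative ACK = next expected in-order byte = 61441 + 1074 + 1126 = 63641

63641


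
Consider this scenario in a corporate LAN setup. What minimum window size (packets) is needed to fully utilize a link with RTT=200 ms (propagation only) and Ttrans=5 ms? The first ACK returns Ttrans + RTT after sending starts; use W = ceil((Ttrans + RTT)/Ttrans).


Given: Ttrans = 5 ms, RTT = 200 ms (= 2 * Tprop, Tprop = 100 ms)
Time until first ACK returns = Ttrans + RTT = 5 + 200 = 205 ms
Need W * Ttrans >= Ttrans + RTT  ->  W >= (Ttrans + RTT) / Ttrans
(Ttrans + RTT) / Ttrans = 205 / 5 = 41
W_min = ceil(41) = 41

41


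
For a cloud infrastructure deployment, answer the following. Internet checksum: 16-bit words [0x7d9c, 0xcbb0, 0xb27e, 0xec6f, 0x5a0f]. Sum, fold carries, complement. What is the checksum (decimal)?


Given words: [0x7d9c, 0xcbb0, 0xb27e, 0xec6f, 0x5a0f]
Step 1: Sum all words
Raw sum = 32156 + 52144 + 45694 + 60527 + 23055 = 213576
Step 2: Fold carry: (16968 + 3) = 16971
One's complement = ~16971 & 0xFFFF = 48564

48564


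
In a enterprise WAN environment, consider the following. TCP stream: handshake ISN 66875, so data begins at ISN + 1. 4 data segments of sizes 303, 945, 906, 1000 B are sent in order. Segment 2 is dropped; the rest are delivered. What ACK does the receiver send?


SYN uses sequence number 66875; first data byte = ISN + 1 = 66876.
Segment 1: SEQ = 66876, len = 303 B, covers [66876, 67178]
Segment 2: SEQ = 67179, len = 945 B, covers [67179, 68123] [LOST]
Segment 3: SEQ = 68124, len = 906 B, covers [68124, 69029]
Segment 4: SEQ = 69030, len = 1000 B, covers [69030, 70029]
In-order data received: bytes [66876, 67178] (segments 1..1).
Segment 2 missing -> gap begins at byte 67179; later segments buffered out of order.
Cumulative ACK = next expected in-order byte = 66876 + 303 = 67179

67179


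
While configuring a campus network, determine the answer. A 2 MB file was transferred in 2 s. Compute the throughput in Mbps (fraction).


Given: file = 2 MB, time = 2 s
File in Mb = 2 * 8 = 16 Mb
Throughput = 16 / 2 Mbps
Throughput = 8 Mbps

8


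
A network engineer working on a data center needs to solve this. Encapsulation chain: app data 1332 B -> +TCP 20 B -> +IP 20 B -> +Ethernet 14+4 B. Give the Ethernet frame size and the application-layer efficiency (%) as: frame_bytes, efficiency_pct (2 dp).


TCP segment = 1332 + 20 = 1352 B
IP packet = 1352 + 20 = 1372 B
Ethernet frame = 1372 + 14 + 4 = 1390 B
Efficiency = app / frame = 1332 / 1390 = 0.958273 = 95.8273% -> 95.83% (2 dp)

1390, 95.83


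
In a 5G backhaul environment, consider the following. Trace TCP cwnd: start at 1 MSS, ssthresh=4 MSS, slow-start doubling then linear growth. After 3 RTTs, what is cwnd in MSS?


RTT 0: cwnd = 1 MSS (initial)
RTT 1: cwnd = 2 MSS (slow start, doubled)
RTT 2: cwnd = 4 MSS (slow start, doubled)
RTT 3: cwnd = 5 MSS (congestion avoidance, +1)

5


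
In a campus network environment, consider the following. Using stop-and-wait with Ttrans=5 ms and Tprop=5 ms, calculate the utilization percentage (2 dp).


Given: Ttrans = 5 ms, Tprop = 5 ms
RTT = 2 * Tprop = 2 * 5 = 10 ms
U = Ttrans / (Ttrans + RTT)
U = 5 / (5 + 10)
U = 5 / 15 = 0.333333
U% = 33.33%

33.33


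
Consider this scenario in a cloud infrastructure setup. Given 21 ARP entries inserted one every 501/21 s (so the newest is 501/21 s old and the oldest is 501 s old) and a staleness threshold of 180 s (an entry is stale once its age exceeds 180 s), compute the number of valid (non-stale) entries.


Ages are k * 501/21 s for k = 1..21 (spacing = 23.8571 s).
Entry k is valid iff k * 501/21 <= 180 iff k <= 21 * 180 / 501 = 7.5449
n_valid = floor(7.5449) = 7
(n_stale = 21 - 7 = 14)

7


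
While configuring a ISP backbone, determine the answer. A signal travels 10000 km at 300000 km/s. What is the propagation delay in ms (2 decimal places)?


Given: distance = 10000 km, speed = 300000 km/s
Delay = distance / speed = 10000 / 300000 seconds
Delay in ms = 10000 * 1000 / 300000
Delay = 33.3333 ms
Rounded to 2 dp = 33.33 ms

33.33


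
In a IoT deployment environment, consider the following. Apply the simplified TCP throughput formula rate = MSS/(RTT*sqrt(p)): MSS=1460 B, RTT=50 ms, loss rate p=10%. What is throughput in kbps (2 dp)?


Given: MSS = 1460 bytes, RTT = 50 ms, loss = 10%
RTT in seconds = 50 / 1000 = 0.05
Loss rate = 10% = 0.1
sqrt(loss) = sqrt(0.1) = 0.316227766017
Throughput (bytes/s) = 1460 / (0.05 * 0.316227766017) = 92338.5077
Throughput (kbps) = 92338.5077 * 8 / 1000 = 738.708061 -> 738.71 kbps (2 dp)

738.71


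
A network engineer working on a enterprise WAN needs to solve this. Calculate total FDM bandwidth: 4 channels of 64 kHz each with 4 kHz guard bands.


Given: 4 channels, 64 kHz each, guard = 4 kHz
Channel bandwidth = 4 * 64 = 256 kHz
Guard bands = 3 gaps * 4 kHz = 12 kHz
Total = 256 + 12 = 268 kHz

268


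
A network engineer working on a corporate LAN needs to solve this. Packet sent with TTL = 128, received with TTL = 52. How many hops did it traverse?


Given: initial TTL = 128, received TTL = 52
Hops = initial TTL - received TTL
Hops = 128 - 52 = 76

76


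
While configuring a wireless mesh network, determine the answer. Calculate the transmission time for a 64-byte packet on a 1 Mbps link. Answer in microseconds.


Given: packet = 64 bytes, bandwidth = 1 Mbps
Packet in bits = 64 * 8 = 512 bits
Bandwidth = 1 * 10^6 = 1000000 bps
Time = 512 / 1000000 seconds
Time in us = 512 * 10^6 / 1000000 = 512

512


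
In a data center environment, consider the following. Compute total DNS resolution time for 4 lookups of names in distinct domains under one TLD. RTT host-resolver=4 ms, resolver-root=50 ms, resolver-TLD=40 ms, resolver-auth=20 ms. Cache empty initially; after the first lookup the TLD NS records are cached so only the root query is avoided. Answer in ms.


Lookup 1 (cold cache): local + root + TLD + auth = 4 + 50 + 40 + 20 = 114 ms
Lookups 2..4 (TLD NS cached -> skip root; new domain -> still ask TLD and auth): local + TLD + auth = 4 + 40 + 20 = 64 ms each
Remaining 3 lookups: 3 * 64 = 192 ms
Total = 114 + 192 = 306 ms

306


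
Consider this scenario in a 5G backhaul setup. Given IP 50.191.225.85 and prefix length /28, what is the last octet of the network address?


Given: IP = 50.191.225.85, prefix = /28
Subnet mask = 255.255.255.240
Last octet of IP: 85
Last octet of mask: 240
Network last octet = 85 AND 240 = 80

80


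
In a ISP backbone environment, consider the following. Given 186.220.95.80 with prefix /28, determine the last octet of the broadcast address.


Given: IP = 186.220.95.80, prefix = /28
Host bits = 32 - 28 = 4
Network last octet = 80 AND mask = 80
Host part size = 2^4 - 1 = 15
Broadcast last octet = 80 OR 15 = 95

95


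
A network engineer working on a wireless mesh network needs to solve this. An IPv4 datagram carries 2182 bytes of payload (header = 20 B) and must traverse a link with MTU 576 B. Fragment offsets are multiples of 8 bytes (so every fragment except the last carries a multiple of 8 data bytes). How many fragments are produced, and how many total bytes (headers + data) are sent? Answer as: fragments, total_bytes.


Max data per non-final fragment = floor((MTU - header)/8)*8 = floor((576 - 20)/8)*8 = floor(556/8)*8 = 552 B
Final fragment needs no 8-byte alignment: it can carry up to MTU - header = 556 B
Non-final fragments needed = ceil((payload - 556) / 552) = ceil(1626/552) = ceil(2.9457) = 3
Number of fragments = 3 + 1 = 4
Fragment sizes (data): 3 * 552 B + 526 B (last, 526 <= 556 OK)
Total bytes sent = payload + n_frags * header = 2182 + 4*20 = 2182 + 80 = 2262 B

4, 2262


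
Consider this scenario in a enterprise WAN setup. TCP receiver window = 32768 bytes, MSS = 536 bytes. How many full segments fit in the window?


Given: RWND = 32768 bytes, MSS = 536 bytes
Full segments = floor(RWND / MSS)
Full segments = floor(32768 / 536)
Full segments = floor(61.1343) = 61

61


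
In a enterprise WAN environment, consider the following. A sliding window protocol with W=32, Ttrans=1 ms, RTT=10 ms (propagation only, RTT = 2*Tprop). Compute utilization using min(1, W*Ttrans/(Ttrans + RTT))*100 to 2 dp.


Given: W = 32, Ttrans = 1 ms, RTT = 10 ms (= 2 * Tprop, Tprop = 5 ms)
Cycle time = Ttrans + RTT = 1 + 10 = 11 ms (first packet sent until its ACK returns)
W * Ttrans = 32 * 1 = 32 ms of sending per cycle
W * Ttrans / (Ttrans + RTT) = 32 / 11 = 2.909091
U = min(1, 2.909091) = 1.000000
U% = 100.00%

100.00


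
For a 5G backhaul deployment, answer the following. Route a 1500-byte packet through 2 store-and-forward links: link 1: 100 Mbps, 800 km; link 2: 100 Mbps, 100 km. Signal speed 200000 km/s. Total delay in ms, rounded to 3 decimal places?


Packet = 1500 bytes = 12000 bits. Store-and-forward: sum (t_trans + t_prop) per link.
Link 1: t_trans = 12000/(100*10^6) s = 0.1200 ms; t_prop = 800/200000 s = 4.0000 ms; subtotal = 4.1200 ms
Link 2: t_trans = 12000/(100*10^6) s = 0.1200 ms; t_prop = 100/200000 s = 0.5000 ms; subtotal = 0.6200 ms
End-to-end = 4.1200 + 0.6200 = 4.7400 ms -> 4.740 ms (3 dp)

4.740


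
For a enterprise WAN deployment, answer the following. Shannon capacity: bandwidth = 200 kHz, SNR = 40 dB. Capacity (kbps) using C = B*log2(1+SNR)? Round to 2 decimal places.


Given: B = 200 kHz, SNR = 40 dB
SNR linear = 10^(40/10) = 10000
1 + SNR = 10001
log2(10001) = 13.2878566418
C = 200 * 1000 * 13.2878566418 = 2657571.3284 bps
C = 2657.571328 kbps -> 2657.57 kbps (2 dp)

2657.57


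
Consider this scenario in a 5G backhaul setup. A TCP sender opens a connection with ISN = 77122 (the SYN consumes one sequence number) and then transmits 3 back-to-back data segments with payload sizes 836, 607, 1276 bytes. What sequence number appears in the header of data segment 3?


The SYN occupies sequence number ISN = 77122, so the first data byte is ISN + 1 = 77123.
SEQ of data segment i = (ISN + 1) + sum of payload sizes of segments 1..i-1.
Segment 1: SEQ = 77123, payload = 836 bytes
Segment 2: SEQ = 77959, payload = 607 bytes
Segment 3: SEQ = 78566, payload = 1276 bytes
SEQ of segment 3 = 77123 + 836 + 607 = 78566

78566


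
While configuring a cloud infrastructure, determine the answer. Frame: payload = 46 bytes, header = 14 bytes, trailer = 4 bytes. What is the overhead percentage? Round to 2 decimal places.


Given: payload = 46 B, header = 14 B, trailer = 4 B
Overhead bytes = header + trailer = 14 + 4 = 18
Total frame = payload + overhead = 46 + 18 = 64
Overhead % = 18 / 64 * 100 = 28.1250% -> 28.13% (2 dp)

28.13


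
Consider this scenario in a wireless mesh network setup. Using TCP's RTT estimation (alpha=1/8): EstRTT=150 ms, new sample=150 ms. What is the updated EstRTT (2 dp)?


Given: EstRTT = 150 ms, SampleRTT = 150 ms, alpha = 1/8
New EstRTT = (1 - alpha) * EstRTT + alpha * SampleRTT
(7/8) * 150 = 131.25
(1/8) * 150 = 18.75
New EstRTT = 131.25 + 18.75 = 150 ms -> 150.00 ms (2 dp)

150.00


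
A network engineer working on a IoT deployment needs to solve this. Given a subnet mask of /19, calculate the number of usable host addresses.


Given: subnet mask /19
Host bits = 32 - 19 = 13
Total addresses = 2^13 = 8192
Usable hosts = 8192 - 2 (network + broadcast) = 8190

8190


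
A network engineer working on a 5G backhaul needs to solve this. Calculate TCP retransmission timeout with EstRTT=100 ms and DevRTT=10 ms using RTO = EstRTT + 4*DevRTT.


Given: EstRTT = 100 ms, DevRTT = 10 ms
Timeout = EstRTT + 4 * DevRTT
4 * DevRTT = 4 * 10 = 40
Timeout = 100 + 40 = 140 ms

140


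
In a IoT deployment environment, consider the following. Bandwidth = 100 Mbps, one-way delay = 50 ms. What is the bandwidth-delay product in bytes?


Given: bandwidth = 100 Mbps, delay = 50 ms
BDP in bits = 100 * 10^6 * 50 / 1000
BDP in bits = 5000000
BDP in bytes = 5000000 / 8 = 625000

625000


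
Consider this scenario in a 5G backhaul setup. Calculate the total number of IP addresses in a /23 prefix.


Given: CIDR prefix /23
Host bits = 32 - 23 = 9
Total addresses = 2^9 = 512

512


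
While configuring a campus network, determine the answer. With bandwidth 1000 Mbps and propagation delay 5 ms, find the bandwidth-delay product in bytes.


Given: bandwidth = 1000 Mbps, delay = 5 ms
BDP in bits = 1000 * 10^6 * 5 / 1000
BDP in bits = 5000000
BDP in bytes = 5000000 / 8 = 625000

625000


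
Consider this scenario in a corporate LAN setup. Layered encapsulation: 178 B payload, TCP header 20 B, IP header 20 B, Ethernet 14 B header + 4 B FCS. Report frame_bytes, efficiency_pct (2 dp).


TCP segment = 178 + 20 = 198 B
IP packet = 198 + 20 = 218 B
Ethernet frame = 218 + 14 + 4 = 236 B
Efficiency = app / frame = 178 / 236 = 0.754237 = 75.4237% -> 75.42% (2 dp)

236, 75.42


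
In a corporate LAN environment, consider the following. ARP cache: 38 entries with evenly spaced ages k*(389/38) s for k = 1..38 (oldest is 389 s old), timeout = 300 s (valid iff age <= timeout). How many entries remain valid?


Ages are k * 389/38 s for k = 1..38 (spacing = 10.2368 s).
Entry k is valid iff k * 389/38 <= 300 iff k <= 38 * 300 / 389 = 29.3059
n_valid = floor(29.3059) = 29
(n_stale = 38 - 29 = 9)

29


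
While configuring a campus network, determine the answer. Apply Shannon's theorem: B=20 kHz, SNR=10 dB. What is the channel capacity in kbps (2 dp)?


Given: B = 20 kHz, SNR = 10 dB
SNR linear = 10^(10/10) = 10
1 + SNR = 11
log2(11) = 3.4594316186
C = 20 * 1000 * 3.4594316186 = 69188.6324 bps
C = 69.188632 kbps -> 69.19 kbps (2 dp)

69.19


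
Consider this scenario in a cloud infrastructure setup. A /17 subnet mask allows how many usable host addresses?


Given: subnet mask /17
Host bits = 32 - 17 = 15
Total addresses = 2^15 = 32768
Usable hosts = 32768 - 2 (network + broadcast) = 32766

32766


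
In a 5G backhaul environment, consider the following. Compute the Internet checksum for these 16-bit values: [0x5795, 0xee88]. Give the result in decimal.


Given words: [0x5795, 0xee88]
Step 1: Sum all words
Raw sum = 22421 + 61064 = 83485
Step 2: Fold carry: (17949 + 1) = 17950
One's complement = ~17950 & 0xFFFF = 47585

47585


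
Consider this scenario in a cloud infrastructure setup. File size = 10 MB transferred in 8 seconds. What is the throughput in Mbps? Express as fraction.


Given: file = 10 MB, time = 8 s
File in Mb = 10 * 8 = 80 Mb
Throughput = 80 / 8 Mbps
Throughput = 10 Mbps

10


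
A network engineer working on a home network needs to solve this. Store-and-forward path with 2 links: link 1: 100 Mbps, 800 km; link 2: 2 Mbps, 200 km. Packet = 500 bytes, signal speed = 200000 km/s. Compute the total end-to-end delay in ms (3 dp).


Packet = 500 bytes = 4000 bits. Store-and-forward: sum (t_trans + t_prop) per link.
Link 1: t_trans = 4000/(100*10^6) s = 0.0400 ms; t_prop = 800/200000 s = 4.0000 ms; subtotal = 4.0400 ms
Link 2: t_trans = 4000/(2*10^6) s = 2.0000 ms; t_prop = 200/200000 s = 1.0000 ms; subtotal = 3.0000 ms
End-to-end = 4.0400 + 3.0000 = 7.0400 ms -> 7.040 ms (3 dp)

7.040


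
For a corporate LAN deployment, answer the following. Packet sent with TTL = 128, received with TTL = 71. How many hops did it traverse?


Given: initial TTL = 128, received TTL = 71
Hops = initial TTL - received TTL
Hops = 128 - 71 = 57

57


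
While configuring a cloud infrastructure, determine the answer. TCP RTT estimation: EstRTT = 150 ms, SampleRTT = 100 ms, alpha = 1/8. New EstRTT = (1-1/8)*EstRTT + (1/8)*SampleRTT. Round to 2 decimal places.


Given: EstRTT = 150 ms, SampleRTT = 100 ms, alpha = 1/8
New EstRTT = (1 - alpha) * EstRTT + alpha * SampleRTT
(7/8) * 150 = 131.25
(1/8) * 100 = 12.5
New EstRTT = 131.25 + 12.5 = 143.75 ms -> 143.75 ms (2 dp)

143.75


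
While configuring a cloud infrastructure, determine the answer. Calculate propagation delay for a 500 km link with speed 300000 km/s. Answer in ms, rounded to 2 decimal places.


Given: distance = 500 km, speed = 300000 km/s
Delay = distance / speed = 500 / 300000 seconds
Delay in ms = 500 * 1000 / 300000
Delay = 1.6667 ms
Rounded to 2 dp = 1.67 ms

1.67


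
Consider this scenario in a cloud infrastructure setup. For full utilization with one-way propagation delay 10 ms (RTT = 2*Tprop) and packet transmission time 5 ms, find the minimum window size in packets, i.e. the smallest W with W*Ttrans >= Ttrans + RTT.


Given: Ttrans = 5 ms, RTT = 20 ms (= 2 * Tprop, Tprop = 10 ms)
Time until first ACK returns = Ttrans + RTT = 5 + 20 = 25 ms
Need W * Ttrans >= Ttrans + RTT  ->  W >= (Ttrans + RTT) / Ttrans
(Ttrans + RTT) / Ttrans = 25 / 5 = 5
W_min = ceil(5) = 5

5


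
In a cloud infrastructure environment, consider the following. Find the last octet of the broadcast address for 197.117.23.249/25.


Given: IP = 197.117.23.249, prefix = /25
Host bits = 32 - 25 = 7
Network last octet = 249 AND mask = 128
Host part size = 2^7 - 1 = 127
Broadcast last octet = 128 OR 127 = 255

255


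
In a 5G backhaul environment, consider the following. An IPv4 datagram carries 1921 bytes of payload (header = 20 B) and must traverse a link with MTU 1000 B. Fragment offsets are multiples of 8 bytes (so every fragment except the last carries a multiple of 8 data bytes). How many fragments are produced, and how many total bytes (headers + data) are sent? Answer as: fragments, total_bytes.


Max data per non-final fragment = floor((MTU - header)/8)*8 = floor((1000 - 20)/8)*8 = floor(980/8)*8 = 976 B
Final fragment needs no 8-byte alignment: it can carry up to MTU - header = 980 B
Non-final fragments needed = ceil((payload - 980) / 976) = ceil(941/976) = ceil(0.9641) = 1
Number of fragments = 1 + 1 = 2
Fragment sizes (data): 1 * 976 B + 945 B (last, 945 <= 980 OK)
Total bytes sent = payload + n_frags * header = 1921 + 2*20 = 1921 + 40 = 1961 B

2, 1961


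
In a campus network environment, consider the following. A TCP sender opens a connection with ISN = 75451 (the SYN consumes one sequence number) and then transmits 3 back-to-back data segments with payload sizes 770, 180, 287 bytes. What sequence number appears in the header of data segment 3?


The SYN occupies sequence number ISN = 75451, so the first data byte is ISN + 1 = 75452.
SEQ of data segment i = (ISN + 1) + sum of payload sizes of segments 1..i-1.
Segment 1: SEQ = 75452, payload = 770 bytes
Segment 2: SEQ = 76222, payload = 180 bytes
Segment 3: SEQ = 76402, payload = 287 bytes
SEQ of segment 3 = 75452 + 770 + 180 = 76402

76402


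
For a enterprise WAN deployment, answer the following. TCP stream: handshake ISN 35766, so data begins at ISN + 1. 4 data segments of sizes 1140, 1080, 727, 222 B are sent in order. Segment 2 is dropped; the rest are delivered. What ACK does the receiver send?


SYN uses sequence number 35766; first data byte = ISN + 1 = 35767.
Segment 1: SEQ = 35767, len = 1140 B, covers [35767, 36906]
Segment 2: SEQ = 36907, len = 1080 B, covers [36907, 37986] [LOST]
Segment 3: SEQ = 37987, len = 727 B, covers [37987, 38713]
Segment 4: SEQ = 38714, len = 222 B, covers [38714, 38935]
In-order data received: bytes [35767, 36906] (segments 1..1).
Segment 2 missing -> gap begins at byte 36907; later segments buffered out of order.
Cumulative ACK = next expected in-order byte = 35767 + 1140 = 36907

36907


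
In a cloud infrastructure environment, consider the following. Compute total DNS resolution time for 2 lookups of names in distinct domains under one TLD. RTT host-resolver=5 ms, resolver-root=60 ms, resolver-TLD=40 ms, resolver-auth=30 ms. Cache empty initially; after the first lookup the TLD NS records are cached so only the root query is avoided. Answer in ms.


Lookup 1 (cold cache): local + root + TLD + auth = 5 + 60 + 40 + 30 = 135 ms
Lookups 2..2 (TLD NS cached -> skip root; new domain -> still ask TLD and auth): local + TLD + auth = 5 + 40 + 30 = 75 ms each
Remaining 1 lookups: 1 * 75 = 75 ms
Total = 135 + 75 = 210 ms

210


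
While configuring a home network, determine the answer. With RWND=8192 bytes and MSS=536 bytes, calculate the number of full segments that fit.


Given: RWND = 8192 bytes, MSS = 536 bytes
Full segments = floor(RWND / MSS)
Full segments = floor(8192 / 536)
Full segments = floor(15.2836) = 15

15


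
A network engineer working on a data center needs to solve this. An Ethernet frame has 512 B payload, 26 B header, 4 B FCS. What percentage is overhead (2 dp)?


Given: payload = 512 B, header = 26 B, trailer = 4 B
Overhead bytes = header + trailer = 26 + 4 = 30
Total frame = payload + overhead = 512 + 30 = 542
Overhead % = 30 / 542 * 100 = 5.5351% -> 5.54% (2 dp)

5.54


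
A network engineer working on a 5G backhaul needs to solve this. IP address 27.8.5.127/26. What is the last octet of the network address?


Given: IP = 27.8.5.127, prefix = /26
Subnet mask = 255.255.255.192
Last octet of IP: 127
Last octet of mask: 192
Network last octet = 127 AND 192 = 64

64


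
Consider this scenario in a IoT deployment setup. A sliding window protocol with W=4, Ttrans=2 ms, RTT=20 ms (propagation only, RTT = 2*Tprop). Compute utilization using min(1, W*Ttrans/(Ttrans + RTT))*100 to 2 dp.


Given: W = 4, Ttrans = 2 ms, RTT = 20 ms (= 2 * Tprop, Tprop = 10 ms)
Cycle time = Ttrans + RTT = 2 + 20 = 22 ms (first packet sent until its ACK returns)
W * Ttrans = 4 * 2 = 8 ms of sending per cycle
W * Ttrans / (Ttrans + RTT) = 8 / 22 = 0.363636
U = min(1, 0.363636) = 0.363636
U% = 36.36%

36.36


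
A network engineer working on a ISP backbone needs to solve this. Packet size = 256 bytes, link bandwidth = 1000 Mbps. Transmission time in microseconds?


Given: packet = 256 bytes, bandwidth = 1000 Mbps
Packet in bits = 256 * 8 = 2048 bits
Bandwidth = 1000 * 10^6 = 1000000000 bps
Time = 2048 / 1000000000 seconds
Time in us = 2048 * 10^6 / 1000000000 = 2.048

2.048


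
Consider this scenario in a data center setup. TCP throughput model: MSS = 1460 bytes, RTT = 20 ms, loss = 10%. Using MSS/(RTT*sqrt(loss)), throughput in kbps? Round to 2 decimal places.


Given: MSS = 1460 bytes, RTT = 20 ms, loss = 10%
RTT in seconds = 20 / 1000 = 0.02
Loss rate = 10% = 0.1
sqrt(loss) = sqrt(0.1) = 0.316227766017
Throughput (bytes/s) = 1460 / (0.02 * 0.316227766017) = 230846.2692
Throughput (kbps) = 230846.2692 * 8 / 1000 = 1846.770154 -> 1846.77 kbps (2 dp)

1846.77


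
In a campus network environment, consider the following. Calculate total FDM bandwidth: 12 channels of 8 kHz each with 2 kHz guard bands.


Given: 12 channels, 8 kHz each, guard = 2 kHz
Channel bandwidth = 12 * 8 = 96 kHz
Guard bands = 11 gaps * 2 kHz = 22 kHz
Total = 96 + 22 = 118 kHz

118


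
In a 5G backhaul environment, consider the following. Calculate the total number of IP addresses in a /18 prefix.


Given: CIDR prefix /18
Host bits = 32 - 18 = 14
Total addresses = 2^14 = 16384

16384


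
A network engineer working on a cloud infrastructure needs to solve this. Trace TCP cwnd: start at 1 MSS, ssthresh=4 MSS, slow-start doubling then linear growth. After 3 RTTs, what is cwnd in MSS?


RTT 0: cwnd = 1 MSS (initial)
RTT 1: cwnd = 2 MSS (slow start, doubled)
RTT 2: cwnd = 4 MSS (slow start, doubled)
RTT 3: cwnd = 5 MSS (congestion avoidance, +1)

5


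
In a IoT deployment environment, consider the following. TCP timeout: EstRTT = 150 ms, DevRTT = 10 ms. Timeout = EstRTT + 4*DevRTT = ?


Given: EstRTT = 150 ms, DevRTT = 10 ms
Timeout = EstRTT + 4 * DevRTT
4 * DevRTT = 4 * 10 = 40
Timeout = 150 + 40 = 190 ms

190


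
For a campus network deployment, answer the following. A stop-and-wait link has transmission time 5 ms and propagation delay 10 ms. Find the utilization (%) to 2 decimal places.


Given: Ttrans = 5 ms, Tprop = 10 ms
RTT = 2 * Tprop = 2 * 10 = 20 ms
U = Ttrans / (Ttrans + RTT)
U = 5 / (5 + 20)
U = 5 / 25 = 0.2
U% = 20.00%

20.00


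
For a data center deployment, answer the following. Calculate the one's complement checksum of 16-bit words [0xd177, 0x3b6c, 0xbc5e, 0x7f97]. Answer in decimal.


Given words: [0xd177, 0x3b6c, 0xbc5e, 0x7f97]
Step 1: Sum all words
Raw sum = 53623 + 15212 + 48222 + 32663 = 149720
Step 2: Fold carry: (18648 + 2) = 18650
One's complement = ~18650 & 0xFFFF = 46885

46885


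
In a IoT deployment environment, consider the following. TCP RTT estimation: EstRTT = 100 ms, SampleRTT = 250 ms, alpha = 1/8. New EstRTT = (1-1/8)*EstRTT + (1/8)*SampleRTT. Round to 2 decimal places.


Given: EstRTT = 100 ms, SampleRTT = 250 ms, alpha = 1/8
New EstRTT = (1 - alpha) * EstRTT + alpha * SampleRTT
(7/8) * 100 = 87.5
(1/8) * 250 = 31.25
New EstRTT = 87.5 + 31.25 = 118.75 ms -> 118.75 ms (2 dp)

118.75


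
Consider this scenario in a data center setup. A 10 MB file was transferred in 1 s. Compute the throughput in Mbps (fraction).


Given: file = 10 MB, time = 1 s
File in Mb = 10 * 8 = 80 Mb
Throughput = 80 / 1 Mbps
Throughput = 80 Mbps

80


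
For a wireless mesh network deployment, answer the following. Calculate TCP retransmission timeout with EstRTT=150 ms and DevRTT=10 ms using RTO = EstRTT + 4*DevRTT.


Given: EstRTT = 150 ms, DevRTT = 10 ms
Timeout = EstRTT + 4 * DevRTT
4 * DevRTT = 4 * 10 = 40
Timeout = 150 + 40 = 190 ms

190


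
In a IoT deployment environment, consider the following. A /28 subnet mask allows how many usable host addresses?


Given: subnet mask /28
Host bits = 32 - 28 = 4
Total addresses = 2^4 = 16
Usable hosts = 16 - 2 (network + broadcast) = 14

14


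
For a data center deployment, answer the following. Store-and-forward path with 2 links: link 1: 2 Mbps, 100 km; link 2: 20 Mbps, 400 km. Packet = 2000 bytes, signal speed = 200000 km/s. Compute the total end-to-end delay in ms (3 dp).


Packet = 2000 bytes = 16000 bits. Store-and-forward: sum (t_trans + t_prop) per link.
Link 1: t_trans = 16000/(2*10^6) s = 8.0000 ms; t_prop = 100/200000 s = 0.5000 ms; subtotal = 8.5000 ms
Link 2: t_trans = 16000/(20*10^6) s = 0.8000 ms; t_prop = 400/200000 s = 2.0000 ms; subtotal = 2.8000 ms
End-to-end = 8.5000 + 2.8000 = 11.3000 ms -> 11.300 ms (3 dp)

11.300


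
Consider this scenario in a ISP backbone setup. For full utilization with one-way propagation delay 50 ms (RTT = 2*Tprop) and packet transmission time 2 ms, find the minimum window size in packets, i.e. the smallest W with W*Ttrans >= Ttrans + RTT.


Given: Ttrans = 2 ms, RTT = 100 ms (= 2 * Tprop, Tprop = 50 ms)
Time until first ACK returns = Ttrans + RTT = 2 + 100 = 102 ms
Need W * Ttrans >= Ttrans + RTT  ->  W >= (Ttrans + RTT) / Ttrans
(Ttrans + RTT) / Ttrans = 102 / 2 = 51
W_min = ceil(51) = 51

51


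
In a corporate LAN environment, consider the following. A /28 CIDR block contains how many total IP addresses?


Given: CIDR prefix /28
Host bits = 32 - 28 = 4
Total addresses = 2^4 = 16

16


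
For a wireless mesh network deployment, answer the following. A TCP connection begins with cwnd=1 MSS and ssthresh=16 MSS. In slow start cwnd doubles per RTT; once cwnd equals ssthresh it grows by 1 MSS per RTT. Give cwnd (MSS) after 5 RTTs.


RTT 0: cwnd = 1 MSS (initial)
RTT 1: cwnd = 2 MSS (slow start, doubled)
RTT 2: cwnd = 4 MSS (slow start, doubled)
RTT 3: cwnd = 8 MSS (slow start, doubled)
RTT 4: cwnd = 16 MSS (slow start, doubled)
RTT 5: cwnd = 17 MSS (congestion avoidance, +1)

17
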